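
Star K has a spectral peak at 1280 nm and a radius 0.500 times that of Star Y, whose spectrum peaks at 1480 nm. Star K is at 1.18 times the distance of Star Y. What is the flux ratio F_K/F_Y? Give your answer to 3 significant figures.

0.321

Wien's law: T_K/T_Y = λ_Y/λ_K = 1480/1280 = 1.156.
L_K/L_Y = (R_K/R_Y)²(T_K/T_Y)⁴ = (0.500)²(1.156)⁴ = 0.4468.
F_K/F_Y = (L_K/L_Y)/(d_K/d_Y)² = 0.4468/(1.18)² = 0.3209.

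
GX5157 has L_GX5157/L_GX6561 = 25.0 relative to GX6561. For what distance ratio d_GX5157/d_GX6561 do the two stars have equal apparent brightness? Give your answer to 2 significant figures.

Equal flux requires L_GX5157/d_GX5157² = L_GX6561/d_GX6561², so d_GX5157/d_GX6561 = √(L_GX5157/L_GX6561)
= √(25.0) = 5.000.

5.0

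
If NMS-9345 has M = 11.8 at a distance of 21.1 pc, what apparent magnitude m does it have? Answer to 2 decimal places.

m = M + 5 log₁₀(d/10 pc) = 11.8 + 5 log₁₀(21.1/10)
  = 11.8 + 5 × 0.324 = 11.8 + 1.62 = 13.42.

13.42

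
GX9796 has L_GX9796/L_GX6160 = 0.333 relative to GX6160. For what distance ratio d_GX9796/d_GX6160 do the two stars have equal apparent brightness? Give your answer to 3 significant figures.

0.577

Equal flux requires L_GX9796/d_GX9796² = L_GX6160/d_GX6160², so d_GX9796/d_GX6160 = √(L_GX9796/L_GX6160)
= √(0.333) = 0.5771.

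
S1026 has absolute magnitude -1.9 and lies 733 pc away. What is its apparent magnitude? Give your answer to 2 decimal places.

m = M + 5 log₁₀(d/10 pc) = -1.9 + 5 log₁₀(733/10)
  = -1.9 + 5 × 1.865 = -1.9 + 9.33 = 7.43.

7.43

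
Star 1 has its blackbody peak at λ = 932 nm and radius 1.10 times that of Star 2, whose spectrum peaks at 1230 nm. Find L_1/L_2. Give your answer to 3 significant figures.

Wien's law gives T ∝ 1/λ_max, so T_1/T_2 = λ_2/λ_1 = 1230/932 = 1.320.
Then L ∝ R²T⁴ gives L_1/L_2 = (1.10)² × (1.320)⁴ = 1.210 × 3.034 = 3.671.

3.67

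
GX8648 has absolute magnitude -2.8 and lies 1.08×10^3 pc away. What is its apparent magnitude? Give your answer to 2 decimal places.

m = M + 5 log₁₀(d/10 pc) = -2.8 + 5 log₁₀(1.08×10^3/10)
  = -2.8 + 5 × 2.033 = -2.8 + 10.17 = 7.37.

7.37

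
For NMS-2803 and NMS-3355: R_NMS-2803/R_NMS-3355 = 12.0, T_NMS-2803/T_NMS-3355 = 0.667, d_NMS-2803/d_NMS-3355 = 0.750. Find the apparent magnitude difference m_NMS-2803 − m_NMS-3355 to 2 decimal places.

-4.26

L_NMS-2803/L_NMS-3355 = (12.0)²(0.667)⁴ = 28.50.
F_NMS-2803/F_NMS-3355 = (L_NMS-2803/L_NMS-3355)/(d_NMS-2803/d_NMS-3355)² = 28.50/0.5625 = 50.67.
m_NMS-2803 − m_NMS-3355 = −2.5 log₁₀(50.67) = -4.26.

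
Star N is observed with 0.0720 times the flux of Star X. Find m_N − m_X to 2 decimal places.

m_N − m_X = −2.5 log₁₀(F_N/F_X) = −2.5 log₁₀(0.0720) = −2.5 × (-1.143) = 2.857.

2.86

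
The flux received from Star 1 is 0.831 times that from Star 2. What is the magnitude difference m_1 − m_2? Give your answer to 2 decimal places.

0.20

m_1 − m_2 = −2.5 log₁₀(F_1/F_2) = −2.5 log₁₀(0.831) = −2.5 × (-0.080) = 0.201.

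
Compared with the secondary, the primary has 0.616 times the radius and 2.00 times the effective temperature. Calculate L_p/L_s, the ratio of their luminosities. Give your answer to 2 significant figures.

6.1

From the Stefan–Boltzmann law, L ∝ R²T⁴, so
L_p/L_s = (R_p/R_s)² (T_p/T_s)⁴ = (0.616)² × (2.00)⁴ = 0.3795 × 16.00 = 6.071.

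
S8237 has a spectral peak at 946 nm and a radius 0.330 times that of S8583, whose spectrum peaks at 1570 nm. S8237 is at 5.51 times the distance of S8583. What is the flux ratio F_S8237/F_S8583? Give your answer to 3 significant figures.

Wien's law: T_S8237/T_S8583 = λ_S8583/λ_S8237 = 1570/946 = 1.660.
L_S8237/L_S8583 = (R_S8237/R_S8583)²(T_S8237/T_S8583)⁴ = (0.330)²(1.660)⁴ = 0.8262.
F_S8237/F_S8583 = (L_S8237/L_S8583)/(d_S8237/d_S8583)² = 0.8262/(5.51)² = 0.02721.

0.0272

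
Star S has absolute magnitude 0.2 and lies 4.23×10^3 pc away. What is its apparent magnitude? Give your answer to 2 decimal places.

m = M + 5 log₁₀(d/10 pc) = 0.2 + 5 log₁₀(4.23×10^3/10)
  = 0.2 + 5 × 2.626 = 0.2 + 13.13 = 13.33.

13.33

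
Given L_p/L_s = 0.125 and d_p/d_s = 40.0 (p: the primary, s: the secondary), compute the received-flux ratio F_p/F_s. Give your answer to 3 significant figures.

F = L/(4πd²), so F_p/F_s = (L_p/L_s) / (d_p/d_s)²
= 0.125 / (40.0)² = 0.125 / 1600 = 7.813×10^-5.

7.81×10^-5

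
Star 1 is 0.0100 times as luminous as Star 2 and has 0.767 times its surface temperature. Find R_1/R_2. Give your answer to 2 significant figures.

0.17

L ∝ R²T⁴ gives R ∝ √L / T², so
R_1/R_2 = √(0.0100) / (0.767)² = 0.1000 / 0.5883 = 0.1700.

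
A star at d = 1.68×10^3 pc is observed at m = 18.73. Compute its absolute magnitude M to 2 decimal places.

M = m − 5 log₁₀(d/10 pc) = 18.73 − 5 log₁₀(1.68×10^3/10)
  = 18.73 − 5 × 2.225 = 18.73 − 11.13 = 7.60.

7.60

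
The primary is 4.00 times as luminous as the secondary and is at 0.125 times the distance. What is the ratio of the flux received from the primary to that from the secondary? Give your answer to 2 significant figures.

2.6×10^2

F = L/(4πd²), so F_p/F_s = (L_p/L_s) / (d_p/d_s)²
= 4.00 / (0.125)² = 4.00 / 0.01562 = 256.0.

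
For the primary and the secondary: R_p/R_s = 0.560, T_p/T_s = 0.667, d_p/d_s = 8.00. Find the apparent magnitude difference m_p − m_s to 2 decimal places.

7.53

L_p/L_s = (0.560)²(0.667)⁴ = 0.06207.
F_p/F_s = (L_p/L_s)/(d_p/d_s)² = 0.06207/64.00 = 9.698×10^-4.
m_p − m_s = −2.5 log₁₀(9.698×10^-4) = 7.53.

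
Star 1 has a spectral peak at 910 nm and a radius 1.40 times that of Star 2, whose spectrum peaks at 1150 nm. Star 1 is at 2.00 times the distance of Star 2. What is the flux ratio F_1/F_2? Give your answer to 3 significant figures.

1.25

Wien's law: T_1/T_2 = λ_2/λ_1 = 1150/910 = 1.264.
L_1/L_2 = (R_1/R_2)²(T_1/T_2)⁴ = (1.40)²(1.264)⁴ = 4.999.
F_1/F_2 = (L_1/L_2)/(d_1/d_2)² = 4.999/(2.00)² = 1.250.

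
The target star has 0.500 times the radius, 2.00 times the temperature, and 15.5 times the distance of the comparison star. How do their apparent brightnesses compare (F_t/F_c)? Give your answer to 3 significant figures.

L_t/L_c = (R_t/R_c)²(T_t/T_c)⁴ = (0.500)² × (2.00)⁴ = 4.000.
F_t/F_c = (L_t/L_c)/(d_t/d_c)² = 4.000 / (15.5)² = 0.01665.

0.0166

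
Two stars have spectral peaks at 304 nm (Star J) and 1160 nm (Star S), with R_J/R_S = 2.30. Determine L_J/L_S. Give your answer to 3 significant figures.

Wien's law gives T ∝ 1/λ_max, so T_J/T_S = λ_S/λ_J = 1160/304 = 3.816.
Then L ∝ R²T⁴ gives L_J/L_S = (2.30)² × (3.816)⁴ = 5.290 × 212.0 = 1121.

1.12×10^3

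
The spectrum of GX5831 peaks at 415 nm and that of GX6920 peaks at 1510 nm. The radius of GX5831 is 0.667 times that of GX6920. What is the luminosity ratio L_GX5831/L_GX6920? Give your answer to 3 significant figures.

78.0

Wien's law gives T ∝ 1/λ_max, so T_GX5831/T_GX6920 = λ_GX6920/λ_GX5831 = 1510/415 = 3.639.
Then L ∝ R²T⁴ gives L_GX5831/L_GX6920 = (0.667)² × (3.639)⁴ = 0.4449 × 175.3 = 77.98.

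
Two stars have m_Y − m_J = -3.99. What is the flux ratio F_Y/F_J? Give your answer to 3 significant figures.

F_Y/F_J = 10^(−(m_Y − m_J)/2.5) = 10^(3.99/2.5) = 10^1.596 = 39.45.

39.4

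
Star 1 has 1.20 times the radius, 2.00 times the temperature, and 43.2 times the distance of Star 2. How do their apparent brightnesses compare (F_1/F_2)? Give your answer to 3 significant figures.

L_1/L_2 = (R_1/R_2)²(T_1/T_2)⁴ = (1.20)² × (2.00)⁴ = 23.04.
F_1/F_2 = (L_1/L_2)/(d_1/d_2)² = 23.04 / (43.2)² = 0.01235.

0.0123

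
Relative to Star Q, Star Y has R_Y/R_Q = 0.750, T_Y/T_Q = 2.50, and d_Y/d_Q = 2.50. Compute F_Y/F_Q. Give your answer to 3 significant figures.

3.52

L_Y/L_Q = (R_Y/R_Q)²(T_Y/T_Q)⁴ = (0.750)² × (2.50)⁴ = 21.97.
F_Y/F_Q = (L_Y/L_Q)/(d_Y/d_Q)² = 21.97 / (2.50)² = 3.516.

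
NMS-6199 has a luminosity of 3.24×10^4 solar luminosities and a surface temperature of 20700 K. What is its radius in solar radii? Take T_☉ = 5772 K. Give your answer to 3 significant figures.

R/R_☉ = √(L/L_☉) / (T/T_☉)² = √(3.24×10^4) / (3.586)²
       = 180.0 / 12.86 = 14.00.

14.0 solar radii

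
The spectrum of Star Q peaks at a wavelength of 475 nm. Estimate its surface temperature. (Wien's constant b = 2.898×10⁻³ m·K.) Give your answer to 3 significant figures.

T = b/λ_max = 2.898×10⁻³ / (475×10⁻⁹) = 6101 K.

6.10×10^3 K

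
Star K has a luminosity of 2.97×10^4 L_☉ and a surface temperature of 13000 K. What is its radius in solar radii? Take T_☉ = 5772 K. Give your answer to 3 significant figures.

34.0 solar radii

R/R_☉ = √(L/L_☉) / (T/T_☉)² = √(2.97×10^4) / (2.252)²
       = 172.3 / 5.073 = 33.97.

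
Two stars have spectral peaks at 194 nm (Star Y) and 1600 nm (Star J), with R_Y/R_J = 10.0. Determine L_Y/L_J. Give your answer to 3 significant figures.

Wien's law gives T ∝ 1/λ_max, so T_Y/T_J = λ_J/λ_Y = 1600/194 = 8.247.
Then L ∝ R²T⁴ gives L_Y/L_J = (10.0)² × (8.247)⁴ = 100.0 × 4627 = 4.627×10^5.

4.63×10^5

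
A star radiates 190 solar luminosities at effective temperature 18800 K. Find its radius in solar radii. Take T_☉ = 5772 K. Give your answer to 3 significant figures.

1.30 solar radii

R/R_☉ = √(L/L_☉) / (T/T_☉)² = √(190) / (3.257)²
       = 13.78 / 10.61 = 1.299.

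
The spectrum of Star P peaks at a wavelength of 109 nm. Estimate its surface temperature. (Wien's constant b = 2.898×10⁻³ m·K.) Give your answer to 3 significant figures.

2.66×10^4 K

T = b/λ_max = 2.898×10⁻³ / (109×10⁻⁹) = 2.659×10^4 K.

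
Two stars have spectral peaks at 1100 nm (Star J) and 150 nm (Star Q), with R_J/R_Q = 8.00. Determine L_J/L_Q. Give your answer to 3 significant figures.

0.0221

Wien's law gives T ∝ 1/λ_max, so T_J/T_Q = λ_Q/λ_J = 150/1100 = 0.1364.
Then L ∝ R²T⁴ gives L_J/L_Q = (8.00)² × (0.1364)⁴ = 64.00 × 3.458×10^-4 = 0.02213.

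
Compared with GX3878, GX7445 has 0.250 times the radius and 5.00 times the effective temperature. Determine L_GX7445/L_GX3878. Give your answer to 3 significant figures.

From the Stefan–Boltzmann law, L ∝ R²T⁴, so
L_GX7445/L_GX3878 = (R_GX7445/R_GX3878)² (T_GX7445/T_GX3878)⁴ = (0.250)² × (5.00)⁴ = 0.06250 × 625.0 = 39.06.

39.1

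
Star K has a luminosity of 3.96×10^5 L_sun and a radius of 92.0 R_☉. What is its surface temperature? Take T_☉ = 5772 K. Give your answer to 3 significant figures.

1.51×10^4 K

T/T_☉ = (L/L_☉)^(1/4) / (R/R_☉)^(1/2)
T = 5772 × (3.96×10^5)^(1/4) / √(92.0) = 5772 × 25.09 / 9.592 = 1.510×10^4 K.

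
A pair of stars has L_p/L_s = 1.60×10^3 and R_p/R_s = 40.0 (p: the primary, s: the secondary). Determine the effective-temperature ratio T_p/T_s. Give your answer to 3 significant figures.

L ∝ R²T⁴ gives T ∝ (L/R²)^(1/4), so
T_p/T_s = (1.60×10^3 / 40.0²)^(1/4) = (1.000)^(1/4) = 1.000.

1.00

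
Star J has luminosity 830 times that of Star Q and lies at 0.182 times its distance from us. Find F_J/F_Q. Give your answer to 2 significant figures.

F = L/(4πd²), so F_J/F_Q = (L_J/L_Q) / (d_J/d_Q)²
= 830 / (0.182)² = 830 / 0.03312 = 2.506×10^4.

2.5×10^4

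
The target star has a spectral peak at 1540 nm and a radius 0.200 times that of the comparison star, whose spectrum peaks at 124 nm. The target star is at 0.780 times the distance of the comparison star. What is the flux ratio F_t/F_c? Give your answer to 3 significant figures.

Wien's law: T_t/T_c = λ_c/λ_t = 124/1540 = 0.08052.
L_t/L_c = (R_t/R_c)²(T_t/T_c)⁴ = (0.200)²(0.08052)⁴ = 1.681×10^-6.
F_t/F_c = (L_t/L_c)/(d_t/d_c)² = 1.681×10^-6/(0.780)² = 2.764×10^-6.

2.76×10^-6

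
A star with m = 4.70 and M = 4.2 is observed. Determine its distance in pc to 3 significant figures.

12.6 pc

m − M = 5 log₁₀(d/10 pc)
4.70 − (4.2) = 0.50 = 5 log₁₀(d/10)
d = 10 × 10^(0.50/5) = 10 × 10^0.100 = 12.59 pc.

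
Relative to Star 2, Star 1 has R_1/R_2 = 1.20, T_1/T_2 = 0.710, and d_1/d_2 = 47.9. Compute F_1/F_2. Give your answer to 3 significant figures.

1.59×10^-4

L_1/L_2 = (R_1/R_2)²(T_1/T_2)⁴ = (1.20)² × (0.710)⁴ = 0.3659.
F_1/F_2 = (L_1/L_2)/(d_1/d_2)² = 0.3659 / (47.9)² = 1.595×10^-4.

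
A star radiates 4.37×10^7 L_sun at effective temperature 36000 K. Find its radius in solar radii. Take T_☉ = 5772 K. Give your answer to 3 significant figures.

170 solar radii

R/R_☉ = √(L/L_☉) / (T/T_☉)² = √(4.37×10^7) / (6.237)²
       = 6611 / 38.90 = 169.9.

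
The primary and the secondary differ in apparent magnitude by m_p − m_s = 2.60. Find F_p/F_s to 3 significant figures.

F_p/F_s = 10^(−(m_p − m_s)/2.5) = 10^(-2.60/2.5) = 10^-1.040 = 0.09120.

0.0912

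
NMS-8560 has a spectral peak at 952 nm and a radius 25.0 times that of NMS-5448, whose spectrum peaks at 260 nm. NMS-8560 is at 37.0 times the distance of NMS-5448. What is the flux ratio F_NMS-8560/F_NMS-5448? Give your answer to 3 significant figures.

Wien's law: T_NMS-8560/T_NMS-5448 = λ_NMS-5448/λ_NMS-8560 = 260/952 = 0.2731.
L_NMS-8560/L_NMS-5448 = (R_NMS-8560/R_NMS-5448)²(T_NMS-8560/T_NMS-5448)⁴ = (25.0)²(0.2731)⁴ = 3.477.
F_NMS-8560/F_NMS-5448 = (L_NMS-8560/L_NMS-5448)/(d_NMS-8560/d_NMS-5448)² = 3.477/(37.0)² = 0.002540.

0.00254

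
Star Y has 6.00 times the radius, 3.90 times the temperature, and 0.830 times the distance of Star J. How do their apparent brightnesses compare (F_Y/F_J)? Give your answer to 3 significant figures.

1.21×10^4

L_Y/L_J = (R_Y/R_J)²(T_Y/T_J)⁴ = (6.00)² × (3.90)⁴ = 8328.
F_Y/F_J = (L_Y/L_J)/(d_Y/d_J)² = 8328 / (0.830)² = 1.209×10^4.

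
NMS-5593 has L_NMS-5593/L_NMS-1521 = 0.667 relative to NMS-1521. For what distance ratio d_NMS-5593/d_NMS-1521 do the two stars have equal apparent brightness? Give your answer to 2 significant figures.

0.82

Equal flux requires L_NMS-5593/d_NMS-5593² = L_NMS-1521/d_NMS-1521², so d_NMS-5593/d_NMS-1521 = √(L_NMS-5593/L_NMS-1521)
= √(0.667) = 0.8167.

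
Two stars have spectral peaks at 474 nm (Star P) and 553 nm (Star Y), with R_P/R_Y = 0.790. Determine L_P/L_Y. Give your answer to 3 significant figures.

1.16

Wien's law gives T ∝ 1/λ_max, so T_P/T_Y = λ_Y/λ_P = 553/474 = 1.167.
Then L ∝ R²T⁴ gives L_P/L_Y = (0.790)² × (1.167)⁴ = 0.6241 × 1.853 = 1.156.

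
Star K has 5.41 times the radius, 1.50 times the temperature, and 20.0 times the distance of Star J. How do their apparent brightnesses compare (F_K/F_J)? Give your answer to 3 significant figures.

0.370

L_K/L_J = (R_K/R_J)²(T_K/T_J)⁴ = (5.41)² × (1.50)⁴ = 148.2.
F_K/F_J = (L_K/L_J)/(d_K/d_J)² = 148.2 / (20.0)² = 0.3704.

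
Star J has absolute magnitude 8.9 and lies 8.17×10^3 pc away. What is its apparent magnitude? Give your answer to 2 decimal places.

m = M + 5 log₁₀(d/10 pc) = 8.9 + 5 log₁₀(8.17×10^3/10)
  = 8.9 + 5 × 2.912 = 8.9 + 14.56 = 23.46.

23.46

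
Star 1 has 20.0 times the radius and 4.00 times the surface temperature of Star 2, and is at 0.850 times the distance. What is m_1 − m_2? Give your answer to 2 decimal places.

-12.88

L_1/L_2 = (20.0)²(4.00)⁴ = 1.024×10^5.
F_1/F_2 = (L_1/L_2)/(d_1/d_2)² = 1.024×10^5/0.7225 = 1.417×10^5.
m_1 − m_2 = −2.5 log₁₀(1.417×10^5) = -12.88.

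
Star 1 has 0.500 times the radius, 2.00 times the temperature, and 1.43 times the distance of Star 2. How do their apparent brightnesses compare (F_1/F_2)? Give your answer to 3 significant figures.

L_1/L_2 = (R_1/R_2)²(T_1/T_2)⁴ = (0.500)² × (2.00)⁴ = 4.000.
F_1/F_2 = (L_1/L_2)/(d_1/d_2)² = 4.000 / (1.43)² = 1.956.

1.96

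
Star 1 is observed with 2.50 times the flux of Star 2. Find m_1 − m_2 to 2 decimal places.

m_1 − m_2 = −2.5 log₁₀(F_1/F_2) = −2.5 log₁₀(2.50) = −2.5 × (0.398) = -0.995.

-0.99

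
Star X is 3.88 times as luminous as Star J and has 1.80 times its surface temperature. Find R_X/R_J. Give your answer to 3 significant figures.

0.608

L ∝ R²T⁴ gives R ∝ √L / T², so
R_X/R_J = √(3.88) / (1.80)² = 1.970 / 3.240 = 0.6080.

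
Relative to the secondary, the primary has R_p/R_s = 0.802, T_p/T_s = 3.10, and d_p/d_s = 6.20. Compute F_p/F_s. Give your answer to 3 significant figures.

L_p/L_s = (R_p/R_s)²(T_p/T_s)⁴ = (0.802)² × (3.10)⁴ = 59.40.
F_p/F_s = (L_p/L_s)/(d_p/d_s)² = 59.40 / (6.20)² = 1.545.

1.55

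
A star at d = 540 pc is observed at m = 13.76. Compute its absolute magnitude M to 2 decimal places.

5.10

M = m − 5 log₁₀(d/10 pc) = 13.76 − 5 log₁₀(540/10)
  = 13.76 − 5 × 1.732 = 13.76 − 8.66 = 5.10.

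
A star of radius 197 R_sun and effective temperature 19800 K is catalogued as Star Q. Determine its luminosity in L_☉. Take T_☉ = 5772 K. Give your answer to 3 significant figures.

L/L_☉ = (R/R_☉)² (T/T_☉)⁴ = (197)² × (19800/5772)⁴
       = 3.881×10^4 × (3.430)⁴ = 3.881×10^4 × 138.5 = 5.374×10^6.

5.37×10^6 L_☉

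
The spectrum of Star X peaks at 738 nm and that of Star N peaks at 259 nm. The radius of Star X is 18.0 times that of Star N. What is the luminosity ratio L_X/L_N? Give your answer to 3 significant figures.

4.91

Wien's law gives T ∝ 1/λ_max, so T_X/T_N = λ_N/λ_X = 259/738 = 0.3509.
Then L ∝ R²T⁴ gives L_X/L_N = (18.0)² × (0.3509)⁴ = 324.0 × 0.01517 = 4.915.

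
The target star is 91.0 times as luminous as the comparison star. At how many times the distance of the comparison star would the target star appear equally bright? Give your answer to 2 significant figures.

9.5

Equal flux requires L_t/d_t² = L_c/d_c², so d_t/d_c = √(L_t/L_c)
= √(91.0) = 9.539.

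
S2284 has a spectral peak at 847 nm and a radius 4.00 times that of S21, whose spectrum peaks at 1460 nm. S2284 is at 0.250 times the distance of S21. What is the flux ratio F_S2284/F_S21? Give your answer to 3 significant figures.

Wien's law: T_S2284/T_S21 = λ_S21/λ_S2284 = 1460/847 = 1.724.
L_S2284/L_S21 = (R_S2284/R_S21)²(T_S2284/T_S21)⁴ = (4.00)²(1.724)⁴ = 141.3.
F_S2284/F_S21 = (L_S2284/L_S21)/(d_S2284/d_S21)² = 141.3/(0.250)² = 2260.

2.26×10^3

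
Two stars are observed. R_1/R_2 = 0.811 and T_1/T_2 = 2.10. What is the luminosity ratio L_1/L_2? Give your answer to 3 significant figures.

12.8

From the Stefan–Boltzmann law, L ∝ R²T⁴, so
L_1/L_2 = (R_1/R_2)² (T_1/T_2)⁴ = (0.811)² × (2.10)⁴ = 0.6577 × 19.45 = 12.79.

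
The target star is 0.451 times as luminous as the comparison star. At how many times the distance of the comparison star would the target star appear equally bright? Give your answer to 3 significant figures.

Equal flux requires L_t/d_t² = L_c/d_c², so d_t/d_c = √(L_t/L_c)
= √(0.451) = 0.6716.

0.672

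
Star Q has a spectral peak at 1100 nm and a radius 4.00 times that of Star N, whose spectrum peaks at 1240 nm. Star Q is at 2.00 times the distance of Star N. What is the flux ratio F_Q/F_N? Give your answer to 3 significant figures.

6.46

Wien's law: T_Q/T_N = λ_N/λ_Q = 1240/1100 = 1.127.
L_Q/L_N = (R_Q/R_N)²(T_Q/T_N)⁴ = (4.00)²(1.127)⁴ = 25.84.
F_Q/F_N = (L_Q/L_N)/(d_Q/d_N)² = 25.84/(2.00)² = 6.459.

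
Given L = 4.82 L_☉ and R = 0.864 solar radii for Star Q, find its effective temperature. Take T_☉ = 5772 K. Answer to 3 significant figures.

9.20×10^3 K

T/T_☉ = (L/L_☉)^(1/4) / (R/R_☉)^(1/2)
T = 5772 × (4.82)^(1/4) / √(0.864) = 5772 × 1.482 / 0.9295 = 9201 K.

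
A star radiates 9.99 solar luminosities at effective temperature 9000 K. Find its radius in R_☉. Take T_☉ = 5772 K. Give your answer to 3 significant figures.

R/R_☉ = √(L/L_☉) / (T/T_☉)² = √(9.99) / (1.559)²
       = 3.161 / 2.431 = 1.300.

1.30 R_☉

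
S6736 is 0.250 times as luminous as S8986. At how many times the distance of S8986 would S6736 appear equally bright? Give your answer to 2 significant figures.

Equal flux requires L_S6736/d_S6736² = L_S8986/d_S8986², so d_S6736/d_S8986 = √(L_S6736/L_S8986)
= √(0.250) = 0.5000.

0.50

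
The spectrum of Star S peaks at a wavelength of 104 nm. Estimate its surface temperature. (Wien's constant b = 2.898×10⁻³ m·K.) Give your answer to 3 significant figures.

2.79×10^4 K

T = b/λ_max = 2.898×10⁻³ / (104×10⁻⁹) = 2.787×10^4 K.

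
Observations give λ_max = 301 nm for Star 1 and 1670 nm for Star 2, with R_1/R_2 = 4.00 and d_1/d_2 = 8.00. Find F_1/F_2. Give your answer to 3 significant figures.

237

Wien's law: T_1/T_2 = λ_2/λ_1 = 1670/301 = 5.548.
L_1/L_2 = (R_1/R_2)²(T_1/T_2)⁴ = (4.00)²(5.548)⁴ = 1.516×10^4.
F_1/F_2 = (L_1/L_2)/(d_1/d_2)² = 1.516×10^4/(8.00)² = 236.9.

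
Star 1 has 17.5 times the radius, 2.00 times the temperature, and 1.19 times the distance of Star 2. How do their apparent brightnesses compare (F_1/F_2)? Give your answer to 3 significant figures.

L_1/L_2 = (R_1/R_2)²(T_1/T_2)⁴ = (17.5)² × (2.00)⁴ = 4900.
F_1/F_2 = (L_1/L_2)/(d_1/d_2)² = 4900 / (1.19)² = 3460.

3.46×10^3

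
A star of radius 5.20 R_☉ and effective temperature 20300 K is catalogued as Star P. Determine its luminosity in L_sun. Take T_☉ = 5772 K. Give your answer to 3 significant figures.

4.14×10^3 L_sun

L/L_☉ = (R/R_☉)² (T/T_☉)⁴ = (5.20)² × (20300/5772)⁴
       = 27.04 × (3.517)⁴ = 27.04 × 153.0 = 4137.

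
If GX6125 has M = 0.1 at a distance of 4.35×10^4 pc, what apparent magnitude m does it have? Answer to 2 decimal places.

18.29

m = M + 5 log₁₀(d/10 pc) = 0.1 + 5 log₁₀(4.35×10^4/10)
  = 0.1 + 5 × 3.638 = 0.1 + 18.19 = 18.29.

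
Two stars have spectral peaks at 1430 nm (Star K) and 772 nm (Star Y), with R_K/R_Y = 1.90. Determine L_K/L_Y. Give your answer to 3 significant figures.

Wien's law gives T ∝ 1/λ_max, so T_K/T_Y = λ_Y/λ_K = 772/1430 = 0.5399.
Then L ∝ R²T⁴ gives L_K/L_Y = (1.90)² × (0.5399)⁴ = 3.610 × 0.08494 = 0.3066.

0.307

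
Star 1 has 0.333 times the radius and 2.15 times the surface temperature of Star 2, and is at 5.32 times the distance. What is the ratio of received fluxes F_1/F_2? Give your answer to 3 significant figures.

0.0837

L_1/L_2 = (R_1/R_2)²(T_1/T_2)⁴ = (0.333)² × (2.15)⁴ = 2.369.
F_1/F_2 = (L_1/L_2)/(d_1/d_2)² = 2.369 / (5.32)² = 0.08372.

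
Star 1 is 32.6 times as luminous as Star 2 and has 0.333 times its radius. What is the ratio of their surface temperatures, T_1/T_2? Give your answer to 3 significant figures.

4.14

L ∝ R²T⁴ gives T ∝ (L/R²)^(1/4), so
T_1/T_2 = (32.6 / 0.333²)^(1/4) = (294.0)^(1/4) = 4.141.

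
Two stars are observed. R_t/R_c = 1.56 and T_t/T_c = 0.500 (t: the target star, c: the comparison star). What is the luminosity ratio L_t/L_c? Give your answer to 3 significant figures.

From the Stefan–Boltzmann law, L ∝ R²T⁴, so
L_t/L_c = (R_t/R_c)² (T_t/T_c)⁴ = (1.56)² × (0.500)⁴ = 2.434 × 0.06250 = 0.1521.

0.152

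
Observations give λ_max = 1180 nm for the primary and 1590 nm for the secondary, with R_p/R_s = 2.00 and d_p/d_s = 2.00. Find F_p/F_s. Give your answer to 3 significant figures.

3.30

Wien's law: T_p/T_s = λ_s/λ_p = 1590/1180 = 1.347.
L_p/L_s = (R_p/R_s)²(T_p/T_s)⁴ = (2.00)²(1.347)⁴ = 13.19.
F_p/F_s = (L_p/L_s)/(d_p/d_s)² = 13.19/(2.00)² = 3.297.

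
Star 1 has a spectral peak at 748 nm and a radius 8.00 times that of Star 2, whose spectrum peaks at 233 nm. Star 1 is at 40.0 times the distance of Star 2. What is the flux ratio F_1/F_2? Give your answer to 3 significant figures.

Wien's law: T_1/T_2 = λ_2/λ_1 = 233/748 = 0.3115.
L_1/L_2 = (R_1/R_2)²(T_1/T_2)⁴ = (8.00)²(0.3115)⁴ = 0.6026.
F_1/F_2 = (L_1/L_2)/(d_1/d_2)² = 0.6026/(40.0)² = 3.766×10^-4.

3.77×10^-4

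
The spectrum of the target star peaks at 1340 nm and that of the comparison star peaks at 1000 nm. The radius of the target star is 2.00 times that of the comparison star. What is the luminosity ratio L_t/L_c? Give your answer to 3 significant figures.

Wien's law gives T ∝ 1/λ_max, so T_t/T_c = λ_c/λ_t = 1000/1340 = 0.7463.
Then L ∝ R²T⁴ gives L_t/L_c = (2.00)² × (0.7463)⁴ = 4.000 × 0.3102 = 1.241.

1.24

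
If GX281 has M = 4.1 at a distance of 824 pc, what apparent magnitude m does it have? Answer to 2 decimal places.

13.68

m = M + 5 log₁₀(d/10 pc) = 4.1 + 5 log₁₀(824/10)
  = 4.1 + 5 × 1.916 = 4.1 + 9.58 = 13.68.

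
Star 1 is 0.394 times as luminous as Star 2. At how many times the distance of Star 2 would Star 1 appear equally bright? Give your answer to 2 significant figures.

Equal flux requires L_1/d_1² = L_2/d_2², so d_1/d_2 = √(L_1/L_2)
= √(0.394) = 0.6277.

0.63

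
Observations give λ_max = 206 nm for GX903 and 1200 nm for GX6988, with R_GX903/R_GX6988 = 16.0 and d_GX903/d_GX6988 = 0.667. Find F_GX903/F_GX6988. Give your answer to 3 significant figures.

6.63×10^5

Wien's law: T_GX903/T_GX6988 = λ_GX6988/λ_GX903 = 1200/206 = 5.825.
L_GX903/L_GX6988 = (R_GX903/R_GX6988)²(T_GX903/T_GX6988)⁴ = (16.0)²(5.825)⁴ = 2.948×10^5.
F_GX903/F_GX6988 = (L_GX903/L_GX6988)/(d_GX903/d_GX6988)² = 2.948×10^5/(0.667)² = 6.626×10^5.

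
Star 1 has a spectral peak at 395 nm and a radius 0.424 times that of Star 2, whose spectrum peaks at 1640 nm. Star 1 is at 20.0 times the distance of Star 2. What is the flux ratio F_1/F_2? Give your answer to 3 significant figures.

Wien's law: T_1/T_2 = λ_2/λ_1 = 1640/395 = 4.152.
L_1/L_2 = (R_1/R_2)²(T_1/T_2)⁴ = (0.424)²(4.152)⁴ = 53.42.
F_1/F_2 = (L_1/L_2)/(d_1/d_2)² = 53.42/(20.0)² = 0.1336.

0.134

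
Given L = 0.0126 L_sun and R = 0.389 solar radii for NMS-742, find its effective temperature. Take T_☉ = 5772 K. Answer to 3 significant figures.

3.10×10^3 K

T/T_☉ = (L/L_☉)^(1/4) / (R/R_☉)^(1/2)
T = 5772 × (0.0126)^(1/4) / √(0.389) = 5772 × 0.3350 / 0.6237 = 3101 K.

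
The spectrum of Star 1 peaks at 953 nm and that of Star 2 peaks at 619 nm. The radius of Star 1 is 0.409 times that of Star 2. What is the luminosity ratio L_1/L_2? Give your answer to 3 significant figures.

Wien's law gives T ∝ 1/λ_max, so T_1/T_2 = λ_2/λ_1 = 619/953 = 0.6495.
Then L ∝ R²T⁴ gives L_1/L_2 = (0.409)² × (0.6495)⁴ = 0.1673 × 0.1780 = 0.02977.

0.0298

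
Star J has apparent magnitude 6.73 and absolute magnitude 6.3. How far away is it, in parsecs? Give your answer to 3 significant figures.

12.2 pc

m − M = 5 log₁₀(d/10 pc)
6.73 − (6.3) = 0.43 = 5 log₁₀(d/10)
d = 10 × 10^(0.43/5) = 10 × 10^0.086 = 12.19 pc.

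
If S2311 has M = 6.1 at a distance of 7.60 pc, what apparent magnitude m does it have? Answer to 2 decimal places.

5.50

m = M + 5 log₁₀(d/10 pc) = 6.1 + 5 log₁₀(7.60/10)
  = 6.1 + 5 × -0.119 = 6.1 + -0.60 = 5.50.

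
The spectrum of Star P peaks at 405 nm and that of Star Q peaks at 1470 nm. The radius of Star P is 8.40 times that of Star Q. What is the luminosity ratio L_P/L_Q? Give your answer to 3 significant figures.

Wien's law gives T ∝ 1/λ_max, so T_P/T_Q = λ_Q/λ_P = 1470/405 = 3.630.
Then L ∝ R²T⁴ gives L_P/L_Q = (8.40)² × (3.630)⁴ = 70.56 × 173.6 = 1.225×10^4.

1.22×10^4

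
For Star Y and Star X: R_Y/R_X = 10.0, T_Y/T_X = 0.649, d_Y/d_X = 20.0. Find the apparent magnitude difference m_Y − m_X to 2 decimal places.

3.38

L_Y/L_X = (10.0)²(0.649)⁴ = 17.74.
F_Y/F_X = (L_Y/L_X)/(d_Y/d_X)² = 17.74/400.0 = 0.04435.
m_Y − m_X = −2.5 log₁₀(0.04435) = 3.38.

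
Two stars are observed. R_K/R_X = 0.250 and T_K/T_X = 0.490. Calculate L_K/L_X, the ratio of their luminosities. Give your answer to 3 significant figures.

0.00360

From the Stefan–Boltzmann law, L ∝ R²T⁴, so
L_K/L_X = (R_K/R_X)² (T_K/T_X)⁴ = (0.250)² × (0.490)⁴ = 0.06250 × 0.05765 = 0.003603.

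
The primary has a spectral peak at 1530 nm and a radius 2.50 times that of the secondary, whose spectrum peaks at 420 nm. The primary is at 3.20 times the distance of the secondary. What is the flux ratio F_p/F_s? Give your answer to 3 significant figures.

Wien's law: T_p/T_s = λ_s/λ_p = 420/1530 = 0.2745.
L_p/L_s = (R_p/R_s)²(T_p/T_s)⁴ = (2.50)²(0.2745)⁴ = 0.03549.
F_p/F_s = (L_p/L_s)/(d_p/d_s)² = 0.03549/(3.20)² = 0.003466.

0.00347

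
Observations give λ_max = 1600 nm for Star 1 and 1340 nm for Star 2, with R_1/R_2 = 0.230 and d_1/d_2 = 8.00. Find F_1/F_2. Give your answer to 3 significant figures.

Wien's law: T_1/T_2 = λ_2/λ_1 = 1340/1600 = 0.8375.
L_1/L_2 = (R_1/R_2)²(T_1/T_2)⁴ = (0.230)²(0.8375)⁴ = 0.02603.
F_1/F_2 = (L_1/L_2)/(d_1/d_2)² = 0.02603/(8.00)² = 4.066×10^-4.

4.07×10^-4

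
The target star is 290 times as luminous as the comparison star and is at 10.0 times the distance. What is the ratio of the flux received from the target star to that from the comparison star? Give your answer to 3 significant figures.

F = L/(4πd²), so F_t/F_c = (L_t/L_c) / (d_t/d_c)²
= 290 / (10.0)² = 290 / 100.0 = 2.900.

2.90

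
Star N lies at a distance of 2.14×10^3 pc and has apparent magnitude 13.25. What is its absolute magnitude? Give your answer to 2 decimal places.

1.60

M = m − 5 log₁₀(d/10 pc) = 13.25 − 5 log₁₀(2.14×10^3/10)
  = 13.25 − 5 × 2.330 = 13.25 − 11.65 = 1.60.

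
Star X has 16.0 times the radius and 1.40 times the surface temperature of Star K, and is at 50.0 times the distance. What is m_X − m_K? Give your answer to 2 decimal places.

L_X/L_K = (16.0)²(1.40)⁴ = 983.4.
F_X/F_K = (L_X/L_K)/(d_X/d_K)² = 983.4/2500 = 0.3934.
m_X − m_K = −2.5 log₁₀(0.3934) = 1.01.

1.01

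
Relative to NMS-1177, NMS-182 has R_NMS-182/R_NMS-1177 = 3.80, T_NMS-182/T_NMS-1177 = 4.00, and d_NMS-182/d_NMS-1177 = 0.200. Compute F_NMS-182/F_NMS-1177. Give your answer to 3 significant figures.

9.24×10^4

L_NMS-182/L_NMS-1177 = (R_NMS-182/R_NMS-1177)²(T_NMS-182/T_NMS-1177)⁴ = (3.80)² × (4.00)⁴ = 3697.
F_NMS-182/F_NMS-1177 = (L_NMS-182/L_NMS-1177)/(d_NMS-182/d_NMS-1177)² = 3697 / (0.200)² = 9.242×10^4.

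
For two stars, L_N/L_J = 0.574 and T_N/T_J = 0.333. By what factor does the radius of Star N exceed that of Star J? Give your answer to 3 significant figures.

6.83

L ∝ R²T⁴ gives R ∝ √L / T², so
R_N/R_J = √(0.574) / (0.333)² = 0.7576 / 0.1109 = 6.832.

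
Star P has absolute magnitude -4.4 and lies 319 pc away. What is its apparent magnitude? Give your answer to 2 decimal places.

m = M + 5 log₁₀(d/10 pc) = -4.4 + 5 log₁₀(319/10)
  = -4.4 + 5 × 1.504 = -4.4 + 7.52 = 3.12.

3.12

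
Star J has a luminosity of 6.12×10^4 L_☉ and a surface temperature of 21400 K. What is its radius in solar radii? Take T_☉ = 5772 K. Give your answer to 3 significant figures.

R/R_☉ = √(L/L_☉) / (T/T_☉)² = √(6.12×10^4) / (3.708)²
       = 247.4 / 13.75 = 18.00.

18.0 solar radii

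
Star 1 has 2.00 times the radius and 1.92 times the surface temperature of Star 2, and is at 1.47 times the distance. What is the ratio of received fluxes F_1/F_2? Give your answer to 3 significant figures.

25.2

L_1/L_2 = (R_1/R_2)²(T_1/T_2)⁴ = (2.00)² × (1.92)⁴ = 54.36.
F_1/F_2 = (L_1/L_2)/(d_1/d_2)² = 54.36 / (1.47)² = 25.16.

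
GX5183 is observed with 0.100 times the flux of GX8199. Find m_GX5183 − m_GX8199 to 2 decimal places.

2.50

m_GX5183 − m_GX8199 = −2.5 log₁₀(F_GX5183/F_GX8199) = −2.5 log₁₀(0.100) = −2.5 × (-1.000) = 2.500.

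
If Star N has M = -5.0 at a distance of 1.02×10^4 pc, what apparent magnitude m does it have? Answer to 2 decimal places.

10.04

m = M + 5 log₁₀(d/10 pc) = -5.0 + 5 log₁₀(1.02×10^4/10)
  = -5.0 + 5 × 3.009 = -5.0 + 15.04 = 10.04.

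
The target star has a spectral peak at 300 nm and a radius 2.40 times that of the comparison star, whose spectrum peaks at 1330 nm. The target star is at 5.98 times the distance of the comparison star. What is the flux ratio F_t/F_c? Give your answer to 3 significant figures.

Wien's law: T_t/T_c = λ_c/λ_t = 1330/300 = 4.433.
L_t/L_c = (R_t/R_c)²(T_t/T_c)⁴ = (2.40)²(4.433)⁴ = 2225.
F_t/F_c = (L_t/L_c)/(d_t/d_c)² = 2225/(5.98)² = 62.22.

62.2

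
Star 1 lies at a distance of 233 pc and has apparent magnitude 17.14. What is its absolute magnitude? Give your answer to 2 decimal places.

M = m − 5 log₁₀(d/10 pc) = 17.14 − 5 log₁₀(233/10)
  = 17.14 − 5 × 1.367 = 17.14 − 6.84 = 10.30.

10.30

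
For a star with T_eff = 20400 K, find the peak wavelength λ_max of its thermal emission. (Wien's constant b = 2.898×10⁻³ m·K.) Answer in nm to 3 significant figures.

142 nm

λ_max = b/T = 2.898×10⁻³ / 20400 = 1.42×10^-7 m = 142.1 nm.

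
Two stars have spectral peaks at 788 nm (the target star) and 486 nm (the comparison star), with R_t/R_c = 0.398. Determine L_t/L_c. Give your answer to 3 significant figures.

0.0229

Wien's law gives T ∝ 1/λ_max, so T_t/T_c = λ_c/λ_t = 486/788 = 0.6168.
Then L ∝ R²T⁴ gives L_t/L_c = (0.398)² × (0.6168)⁴ = 0.1584 × 0.1447 = 0.02292.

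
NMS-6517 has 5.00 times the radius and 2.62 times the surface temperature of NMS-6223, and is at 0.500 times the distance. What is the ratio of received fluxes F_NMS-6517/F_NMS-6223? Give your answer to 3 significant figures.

L_NMS-6517/L_NMS-6223 = (R_NMS-6517/R_NMS-6223)²(T_NMS-6517/T_NMS-6223)⁴ = (5.00)² × (2.62)⁴ = 1178.
F_NMS-6517/F_NMS-6223 = (L_NMS-6517/L_NMS-6223)/(d_NMS-6517/d_NMS-6223)² = 1178 / (0.500)² = 4712.

4.71×10^3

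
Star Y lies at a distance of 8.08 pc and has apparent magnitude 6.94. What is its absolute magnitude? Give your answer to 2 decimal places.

7.40

M = m − 5 log₁₀(d/10 pc) = 6.94 − 5 log₁₀(8.08/10)
  = 6.94 − 5 × -0.093 = 6.94 − -0.46 = 7.40.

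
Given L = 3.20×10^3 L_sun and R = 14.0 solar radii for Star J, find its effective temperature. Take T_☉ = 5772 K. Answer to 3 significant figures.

T/T_☉ = (L/L_☉)^(1/4) / (R/R_☉)^(1/2)
T = 5772 × (3.20×10^3)^(1/4) / √(14.0) = 5772 × 7.521 / 3.742 = 1.160×10^4 K.

1.16×10^4 K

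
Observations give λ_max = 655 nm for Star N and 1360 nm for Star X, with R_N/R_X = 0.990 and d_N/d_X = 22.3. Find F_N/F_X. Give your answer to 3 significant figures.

0.0366

Wien's law: T_N/T_X = λ_X/λ_N = 1360/655 = 2.076.
L_N/L_X = (R_N/R_X)²(T_N/T_X)⁴ = (0.990)²(2.076)⁴ = 18.22.
F_N/F_X = (L_N/L_X)/(d_N/d_X)² = 18.22/(22.3)² = 0.03663.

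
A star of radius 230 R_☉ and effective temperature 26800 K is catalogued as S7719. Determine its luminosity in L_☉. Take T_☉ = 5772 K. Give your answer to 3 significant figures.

L/L_☉ = (R/R_☉)² (T/T_☉)⁴ = (230)² × (26800/5772)⁴
       = 5.290×10^4 × (4.643)⁴ = 5.290×10^4 × 464.8 = 2.459×10^7.

2.46×10^7 L_☉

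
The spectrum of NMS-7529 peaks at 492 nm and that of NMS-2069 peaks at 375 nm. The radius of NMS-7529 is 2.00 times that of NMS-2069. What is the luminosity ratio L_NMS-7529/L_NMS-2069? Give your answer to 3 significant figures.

1.35

Wien's law gives T ∝ 1/λ_max, so T_NMS-7529/T_NMS-2069 = λ_NMS-2069/λ_NMS-7529 = 375/492 = 0.7622.
Then L ∝ R²T⁴ gives L_NMS-7529/L_NMS-2069 = (2.00)² × (0.7622)⁴ = 4.000 × 0.3375 = 1.350.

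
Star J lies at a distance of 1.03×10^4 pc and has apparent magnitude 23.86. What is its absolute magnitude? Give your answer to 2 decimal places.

M = m − 5 log₁₀(d/10 pc) = 23.86 − 5 log₁₀(1.03×10^4/10)
  = 23.86 − 5 × 3.013 = 23.86 − 15.06 = 8.80.

8.80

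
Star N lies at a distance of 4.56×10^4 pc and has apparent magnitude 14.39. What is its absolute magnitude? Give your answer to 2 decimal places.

M = m − 5 log₁₀(d/10 pc) = 14.39 − 5 log₁₀(4.56×10^4/10)
  = 14.39 − 5 × 3.659 = 14.39 − 18.29 = -3.90.

-3.90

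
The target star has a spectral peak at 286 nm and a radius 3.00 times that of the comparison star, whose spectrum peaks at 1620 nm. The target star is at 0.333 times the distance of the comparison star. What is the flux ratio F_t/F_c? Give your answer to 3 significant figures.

Wien's law: T_t/T_c = λ_c/λ_t = 1620/286 = 5.664.
L_t/L_c = (R_t/R_c)²(T_t/T_c)⁴ = (3.00)²(5.664)⁴ = 9265.
F_t/F_c = (L_t/L_c)/(d_t/d_c)² = 9265/(0.333)² = 8.355×10^4.

8.36×10^4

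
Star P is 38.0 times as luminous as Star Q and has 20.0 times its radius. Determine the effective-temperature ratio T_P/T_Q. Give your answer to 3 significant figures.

0.555

L ∝ R²T⁴ gives T ∝ (L/R²)^(1/4), so
T_P/T_Q = (38.0 / 20.0²)^(1/4) = (0.09500)^(1/4) = 0.5552.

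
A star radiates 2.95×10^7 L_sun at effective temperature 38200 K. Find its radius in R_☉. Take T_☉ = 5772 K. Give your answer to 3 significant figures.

R/R_☉ = √(L/L_☉) / (T/T_☉)² = √(2.95×10^7) / (6.618)²
       = 5431 / 43.80 = 124.0.

124 R_☉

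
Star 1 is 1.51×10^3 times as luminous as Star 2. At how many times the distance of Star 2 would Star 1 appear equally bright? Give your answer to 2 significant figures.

Equal flux requires L_1/d_1² = L_2/d_2², so d_1/d_2 = √(L_1/L_2)
= √(1.51×10^3) = 38.86.

39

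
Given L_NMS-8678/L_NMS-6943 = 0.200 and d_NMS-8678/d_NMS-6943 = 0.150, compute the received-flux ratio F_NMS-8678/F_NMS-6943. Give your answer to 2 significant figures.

F = L/(4πd²), so F_NMS-8678/F_NMS-6943 = (L_NMS-8678/L_NMS-6943) / (d_NMS-8678/d_NMS-6943)²
= 0.200 / (0.150)² = 0.200 / 0.02250 = 8.889.

8.9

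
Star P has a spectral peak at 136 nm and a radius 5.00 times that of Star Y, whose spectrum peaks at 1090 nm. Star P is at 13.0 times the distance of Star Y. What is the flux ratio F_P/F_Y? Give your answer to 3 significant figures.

Wien's law: T_P/T_Y = λ_Y/λ_P = 1090/136 = 8.015.
L_P/L_Y = (R_P/R_Y)²(T_P/T_Y)⁴ = (5.00)²(8.015)⁴ = 1.032×10^5.
F_P/F_Y = (L_P/L_Y)/(d_P/d_Y)² = 1.032×10^5/(13.0)² = 610.4.

610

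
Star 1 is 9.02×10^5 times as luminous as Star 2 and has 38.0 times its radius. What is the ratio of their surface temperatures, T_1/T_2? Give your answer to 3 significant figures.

L ∝ R²T⁴ gives T ∝ (L/R²)^(1/4), so
T_1/T_2 = (9.02×10^5 / 38.0²)^(1/4) = (624.7)^(1/4) = 4.999.

5.00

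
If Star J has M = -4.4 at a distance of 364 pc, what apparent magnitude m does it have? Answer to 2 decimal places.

3.41

m = M + 5 log₁₀(d/10 pc) = -4.4 + 5 log₁₀(364/10)
  = -4.4 + 5 × 1.561 = -4.4 + 7.81 = 3.41.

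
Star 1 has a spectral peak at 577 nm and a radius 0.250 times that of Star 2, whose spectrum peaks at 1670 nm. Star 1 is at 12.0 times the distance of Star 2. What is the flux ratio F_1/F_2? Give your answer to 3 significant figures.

0.0305

Wien's law: T_1/T_2 = λ_2/λ_1 = 1670/577 = 2.894.
L_1/L_2 = (R_1/R_2)²(T_1/T_2)⁴ = (0.250)²(2.894)⁴ = 4.386.
F_1/F_2 = (L_1/L_2)/(d_1/d_2)² = 4.386/(12.0)² = 0.03046.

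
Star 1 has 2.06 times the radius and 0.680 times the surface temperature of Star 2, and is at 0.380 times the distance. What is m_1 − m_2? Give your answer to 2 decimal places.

L_1/L_2 = (2.06)²(0.680)⁴ = 0.9073.
F_1/F_2 = (L_1/L_2)/(d_1/d_2)² = 0.9073/0.1444 = 6.284.
m_1 − m_2 = −2.5 log₁₀(6.284) = -2.00.

-2.00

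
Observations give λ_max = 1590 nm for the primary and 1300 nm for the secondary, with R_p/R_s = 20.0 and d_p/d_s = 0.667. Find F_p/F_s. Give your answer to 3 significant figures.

Wien's law: T_p/T_s = λ_s/λ_p = 1300/1590 = 0.8176.
L_p/L_s = (R_p/R_s)²(T_p/T_s)⁴ = (20.0)²(0.8176)⁴ = 178.7.
F_p/F_s = (L_p/L_s)/(d_p/d_s)² = 178.7/(0.667)² = 401.8.

402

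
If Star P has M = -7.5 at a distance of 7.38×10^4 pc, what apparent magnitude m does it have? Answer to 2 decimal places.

11.84

m = M + 5 log₁₀(d/10 pc) = -7.5 + 5 log₁₀(7.38×10^4/10)
  = -7.5 + 5 × 3.868 = -7.5 + 19.34 = 11.84.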